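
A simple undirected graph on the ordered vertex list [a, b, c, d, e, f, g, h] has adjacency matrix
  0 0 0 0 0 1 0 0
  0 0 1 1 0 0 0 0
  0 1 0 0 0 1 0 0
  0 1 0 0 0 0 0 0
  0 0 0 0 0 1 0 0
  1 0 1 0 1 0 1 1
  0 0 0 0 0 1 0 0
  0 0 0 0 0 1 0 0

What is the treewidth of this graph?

A width-1 tree decomposition is:
Bags: B1 = {a, f}  B2 = {e, f}  B3 = {f, h}  B4 = {c, f}  B5 = {b, c}  B6 = {b, d}  B7 = {f, g}
Tree: B1–B2, B2–B3, B1–B4, B4–B5, B5–B6, B4–B7
Each bag holds 2 vertices, so the decomposition has width 1, which upper-bounds the treewidth. G has an edge, so its treewidth is at least 1. Hence tw(G) = 1 exactly.

1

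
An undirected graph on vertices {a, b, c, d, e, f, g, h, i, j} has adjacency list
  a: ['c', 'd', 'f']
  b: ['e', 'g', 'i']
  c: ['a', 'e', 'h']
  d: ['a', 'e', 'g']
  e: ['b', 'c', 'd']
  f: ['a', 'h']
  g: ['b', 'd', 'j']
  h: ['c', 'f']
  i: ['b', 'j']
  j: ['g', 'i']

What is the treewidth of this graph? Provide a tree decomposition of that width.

Treewidth 2.
Bags: B1 = {a, f, h}  B2 = {a, c, h}  B3 = {a, c, d}  B4 = {c, d, e}  B5 = {d, e, g}  B6 = {b, e, g}  B7 = {b, g, j}  B8 = {b, i, j}
Tree: B1–B2, B2–B3, B3–B4, B4–B5, B5–B6, B6–B7, B7–B8

The largest bag has 3 vertices, giving width 2; this decomposition certifies tw(G) ≤ 2. The edges f–h–c–a–f form a cycle, so G is not a tree and its treewidth is at least 2. The upper and lower bounds meet at 2, so that is the treewidth.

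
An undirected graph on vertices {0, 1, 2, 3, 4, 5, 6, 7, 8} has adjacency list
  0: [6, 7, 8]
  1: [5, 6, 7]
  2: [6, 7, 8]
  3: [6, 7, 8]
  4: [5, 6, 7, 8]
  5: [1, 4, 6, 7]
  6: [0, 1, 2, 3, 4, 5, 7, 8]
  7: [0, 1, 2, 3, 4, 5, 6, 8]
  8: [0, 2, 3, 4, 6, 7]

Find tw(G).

3

A width-3 tree decomposition is:
Bags: B1 = {1, 5, 6, 7}  B2 = {4, 5, 6, 7}  B3 = {4, 6, 7, 8}  B4 = {2, 6, 7, 8}  B5 = {0, 6, 7, 8}  B6 = {3, 6, 7, 8}
Tree: B1–B2, B2–B3, B3–B4, B4–B5, B4–B6
Each bag holds 4 vertices, so the decomposition has width 3, which upper-bounds the treewidth. Conversely, {0, 6, 7, 8} is a clique of size 4, and the vertices of any clique must share a bag in every tree decomposition; so some bag has ≥ 4 vertices and tw(G) ≥ 3. Hence tw(G) = 3 exactly.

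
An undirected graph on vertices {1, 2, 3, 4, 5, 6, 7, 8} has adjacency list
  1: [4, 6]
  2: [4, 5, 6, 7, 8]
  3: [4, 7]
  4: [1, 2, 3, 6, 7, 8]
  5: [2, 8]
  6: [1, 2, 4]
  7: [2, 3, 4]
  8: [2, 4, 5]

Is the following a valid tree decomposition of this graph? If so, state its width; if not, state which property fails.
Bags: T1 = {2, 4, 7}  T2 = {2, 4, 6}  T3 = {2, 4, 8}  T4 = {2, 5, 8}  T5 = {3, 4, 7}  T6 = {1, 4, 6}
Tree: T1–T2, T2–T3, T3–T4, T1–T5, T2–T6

Vertex coverage: the bags together contain {1, 2, 3, 4, 5, 6, 7, 8}, the full vertex set. Edge coverage: each edge of G has both endpoints in at least one bag. Running intersection: for every vertex, the bags containing it form a connected subtree. All three properties hold, so this is a valid tree decomposition of width max|bag| − 1 = 2, and hence tw(G) ≤ 2.

Yes; width 2.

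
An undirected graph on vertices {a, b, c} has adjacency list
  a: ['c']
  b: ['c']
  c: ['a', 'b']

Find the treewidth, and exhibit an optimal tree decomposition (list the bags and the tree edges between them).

Treewidth 1.
Bags: B1 = {b, c}  B2 = {a, c}
Tree: B1–B2

Every bag has size at most 2, so the width is 2 − 1 = 1 and tw(G) ≤ 1. Any graph with an edge has treewidth ≥ 1, and G has the edge c–b. Hence tw(G) = 1 exactly.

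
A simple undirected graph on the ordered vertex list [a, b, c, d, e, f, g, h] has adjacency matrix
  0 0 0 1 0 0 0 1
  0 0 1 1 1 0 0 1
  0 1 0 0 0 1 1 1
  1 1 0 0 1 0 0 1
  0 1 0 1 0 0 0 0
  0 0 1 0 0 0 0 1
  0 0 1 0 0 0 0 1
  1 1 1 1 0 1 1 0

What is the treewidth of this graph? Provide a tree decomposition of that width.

Treewidth 2.
One optimal decomposition is:
Bags: B1 = {b, d, h}  B2 = {b, c, h}  B3 = {c, g, h}  B4 = {a, d, h}  B5 = {b, d, e}  B6 = {c, f, h}
Tree: B1–B2, B2–B3, B1–B4, B1–B5, B3–B6

Every bag has size at most 3, so the width is 3 − 1 = 2 and tw(G) ≤ 2. On the other hand G contains the 3-clique {b, d, e}. A clique must lie in a single bag of any decomposition, so no decomposition can have width below 2. Hence tw(G) = 2 exactly.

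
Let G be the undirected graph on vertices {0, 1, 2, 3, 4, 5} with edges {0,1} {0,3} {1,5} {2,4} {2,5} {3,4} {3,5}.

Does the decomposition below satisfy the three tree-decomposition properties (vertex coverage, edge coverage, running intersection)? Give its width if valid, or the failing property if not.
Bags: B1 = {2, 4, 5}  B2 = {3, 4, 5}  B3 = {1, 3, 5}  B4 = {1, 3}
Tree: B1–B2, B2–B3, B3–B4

A tree decomposition must satisfy three properties: every vertex lies in some bag; for every edge, both endpoints lie together in some bag; and for every vertex, the bags containing it form a connected subtree. Here vertex 0 appears in no bag, so the decomposition is invalid.

No — vertex 0 appears in no bag.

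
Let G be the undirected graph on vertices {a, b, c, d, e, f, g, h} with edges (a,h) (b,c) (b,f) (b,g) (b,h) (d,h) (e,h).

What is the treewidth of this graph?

A width-1 tree decomposition is:
Bags: B1 = {b, h}  B2 = {b, g}  B3 = {a, h}  B4 = {e, h}  B5 = {b, f}  B6 = {b, c}  B7 = {d, h}
Tree: B1–B2, B1–B3, B3–B4, B1–B5, B5–B6, B4–B7
The largest bag has 2 vertices, giving width 1; this decomposition certifies tw(G) ≤ 1. Any graph with an edge has treewidth ≥ 1, and G has the edge b–h. Therefore the treewidth is 1.

1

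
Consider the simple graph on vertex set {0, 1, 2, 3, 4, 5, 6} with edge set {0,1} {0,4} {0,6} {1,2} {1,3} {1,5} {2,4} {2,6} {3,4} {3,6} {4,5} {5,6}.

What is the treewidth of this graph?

A width-3 tree decomposition is:
Bags: B1 = {1, 2, 4, 6}  B2 = {0, 1, 4, 6}  B3 = {1, 4, 5, 6}  B4 = {1, 3, 4, 6}
Tree: B1–B2, B2–B3, B3–B4
Each bag holds 4 vertices, so the decomposition has width 3, which upper-bounds the treewidth. For the lower bound: the 4 vertex sets {2,6}, {0,4}, {1}, {5} are disjoint, each induces a connected subgraph, and every pair is joined by at least one edge of G. Contracting each set to a single vertex therefore yields K_{4} as a minor, and since treewidth is minor-monotone, tw(G) ≥ tw(K_{4}) = 3. Therefore the treewidth is 3.

3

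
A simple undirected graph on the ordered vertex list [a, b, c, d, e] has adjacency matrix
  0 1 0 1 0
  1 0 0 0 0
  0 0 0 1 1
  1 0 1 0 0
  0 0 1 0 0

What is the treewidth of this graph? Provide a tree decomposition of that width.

Treewidth 1.
Bags: B1 = {c, e}  B2 = {c, d}  B3 = {a, d}  B4 = {a, b}
Tree: B1–B2, B2–B3, B3–B4

The largest bag has 2 vertices, giving width 1; this decomposition certifies tw(G) ≤ 1. Any graph with an edge has treewidth ≥ 1, and G has the edge e–c. The upper and lower bounds meet at 1, so that is the treewidth.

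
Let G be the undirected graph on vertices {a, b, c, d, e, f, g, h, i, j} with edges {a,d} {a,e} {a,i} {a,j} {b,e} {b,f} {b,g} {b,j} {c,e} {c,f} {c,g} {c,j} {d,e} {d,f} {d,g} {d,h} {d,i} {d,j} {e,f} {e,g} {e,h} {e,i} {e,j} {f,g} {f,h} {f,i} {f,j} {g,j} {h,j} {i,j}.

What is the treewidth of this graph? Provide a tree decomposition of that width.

Each bag holds 5 vertices, so the decomposition has width 4, which upper-bounds the treewidth. Conversely, {a, d, e, i, j} is a clique of size 5, and the vertices of any clique must share a bag in every tree decomposition; so some bag has ≥ 5 vertices and tw(G) ≥ 4. The upper and lower bounds meet at 4, so that is the treewidth.

Treewidth 4.
Bags: B1 = {d, e, f, h, j}  B2 = {d, e, f, i, j}  B3 = {a, d, e, i, j}  B4 = {d, e, f, g, j}  B5 = {c, e, f, g, j}  B6 = {b, e, f, g, j}
Tree: B1–B2, B2–B3, B2–B4, B4–B5, B5–B6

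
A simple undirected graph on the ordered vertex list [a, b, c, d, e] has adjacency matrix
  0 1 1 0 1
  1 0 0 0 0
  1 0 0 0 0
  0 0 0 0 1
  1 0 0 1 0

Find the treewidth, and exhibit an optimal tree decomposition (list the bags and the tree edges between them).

Treewidth 1.
One optimal decomposition is:
Bags: B1 = {a, b}  B2 = {a, e}  B3 = {a, c}  B4 = {d, e}
Tree: B1–B2, B2–B3, B2–B4

The largest bag has 2 vertices, giving width 1; this decomposition certifies tw(G) ≤ 1. Any graph with an edge has treewidth ≥ 1, and G has the edge a–b. The upper and lower bounds meet at 1, so that is the treewidth.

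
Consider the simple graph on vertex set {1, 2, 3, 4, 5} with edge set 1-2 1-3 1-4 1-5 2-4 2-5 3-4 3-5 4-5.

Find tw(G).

3

A width-3 tree decomposition is:
Bags: B1 = {1, 2, 4, 5}  B2 = {1, 3, 4, 5}
Tree: B1–B2
Each bag holds 4 vertices, so the decomposition has width 3, which upper-bounds the treewidth. Conversely, {1, 2, 4, 5} is a clique of size 4, and the vertices of any clique must share a bag in every tree decomposition; so some bag has ≥ 4 vertices and tw(G) ≥ 3. The upper and lower bounds meet at 3, so that is the treewidth.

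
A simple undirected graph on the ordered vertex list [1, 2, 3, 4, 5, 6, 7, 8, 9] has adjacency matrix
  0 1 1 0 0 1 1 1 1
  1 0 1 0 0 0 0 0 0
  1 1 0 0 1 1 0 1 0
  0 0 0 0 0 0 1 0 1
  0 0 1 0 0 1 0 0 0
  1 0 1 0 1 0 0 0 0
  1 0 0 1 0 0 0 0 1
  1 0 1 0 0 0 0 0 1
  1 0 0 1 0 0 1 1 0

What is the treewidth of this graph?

A width-2 tree decomposition is:
Bags: B1 = {1, 8, 9}  B2 = {1, 3, 8}  B3 = {1, 3, 6}  B4 = {1, 2, 3}  B5 = {1, 7, 9}  B6 = {3, 5, 6}  B7 = {4, 7, 9}
Tree: B1–B2, B2–B3, B2–B4, B1–B5, B3–B6, B5–B7
Every bag has size at most 3, so the width is 3 − 1 = 2 and tw(G) ≤ 2. For the lower bound, the 3 vertices {1, 8, 9} are pairwise adjacent, and any tree decomposition puts a clique entirely inside one bag — forcing width ≥ 2. Therefore the treewidth is 2.

2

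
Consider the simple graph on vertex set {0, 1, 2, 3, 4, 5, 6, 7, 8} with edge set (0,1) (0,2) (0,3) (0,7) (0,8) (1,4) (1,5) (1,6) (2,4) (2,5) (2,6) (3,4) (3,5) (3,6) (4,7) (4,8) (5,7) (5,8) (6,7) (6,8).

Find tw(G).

4

A width-4 tree decomposition is:
Bags: B1 = {0, 4, 5, 6, 8}  B2 = {0, 2, 4, 5, 6}  B3 = {0, 4, 5, 6, 7}  B4 = {0, 3, 4, 5, 6}  B5 = {0, 1, 4, 5, 6}
Tree: B1–B2, B2–B3, B3–B4, B4–B5
Each bag holds 5 vertices, so the decomposition has width 4, which upper-bounds the treewidth. For the lower bound: the 5 vertex sets {5,8}, {2,6}, {0,7}, {4}, {3} are disjoint, each induces a connected subgraph, and every pair is joined by at least one edge of G. Contracting each set to a single vertex therefore yields K_{5} as a minor, and since treewidth is minor-monotone, tw(G) ≥ tw(K_{5}) = 4. The upper and lower bounds meet at 4, so that is the treewidth.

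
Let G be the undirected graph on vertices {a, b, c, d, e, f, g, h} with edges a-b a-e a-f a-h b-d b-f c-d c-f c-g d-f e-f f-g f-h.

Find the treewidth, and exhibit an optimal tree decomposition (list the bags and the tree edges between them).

Treewidth 2.
One such decomposition:
Bags: B1 = {a, b, f}  B2 = {a, f, h}  B3 = {b, d, f}  B4 = {c, d, f}  B5 = {a, e, f}  B6 = {c, f, g}
Tree: B1–B2, B1–B3, B3–B4, B2–B5, B4–B6

The largest bag has 3 vertices, giving width 2; this decomposition certifies tw(G) ≤ 2. On the other hand G contains the 3-clique {c, d, f}. A clique must lie in a single bag of any decomposition, so no decomposition can have width below 2. Therefore the treewidth is 2.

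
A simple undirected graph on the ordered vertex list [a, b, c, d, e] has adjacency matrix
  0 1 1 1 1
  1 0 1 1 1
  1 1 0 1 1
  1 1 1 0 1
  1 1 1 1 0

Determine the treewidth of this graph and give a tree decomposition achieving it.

With just one bag of size 5, the width is 5 − 1 = 4, so tw(G) ≤ 4. Conversely, {a, b, c, d, e} is a clique of size 5, and the vertices of any clique must share a bag in every tree decomposition; so some bag has ≥ 5 vertices and tw(G) ≥ 4. Hence tw(G) = 4 exactly.

Treewidth 4.
One such decomposition:
Bags: B1 = {a, b, c, d, e}
Tree: (single bag)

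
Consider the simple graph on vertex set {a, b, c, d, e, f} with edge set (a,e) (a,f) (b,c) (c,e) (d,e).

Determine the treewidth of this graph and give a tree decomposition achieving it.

Treewidth 1.
One such decomposition:
Bags: B1 = {c, e}  B2 = {d, e}  B3 = {a, e}  B4 = {a, f}  B5 = {b, c}
Tree: B1–B2, B1–B3, B3–B4, B1–B5

The largest bag has 2 vertices, giving width 1; this decomposition certifies tw(G) ≤ 1. Any graph with an edge has treewidth ≥ 1, and G has the edge e–c. Therefore the treewidth is 1.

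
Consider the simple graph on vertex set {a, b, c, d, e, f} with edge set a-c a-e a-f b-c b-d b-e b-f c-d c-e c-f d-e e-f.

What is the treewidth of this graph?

A width-3 tree decomposition is:
Bags: B1 = {b, c, e, f}  B2 = {a, c, e, f}  B3 = {b, c, d, e}
Tree: B1–B2, B1–B3
Each bag holds 4 vertices, so the decomposition has width 3, which upper-bounds the treewidth. Conversely, {b, c, d, e} is a clique of size 4, and the vertices of any clique must share a bag in every tree decomposition; so some bag has ≥ 4 vertices and tw(G) ≥ 3. Therefore the treewidth is 3.

3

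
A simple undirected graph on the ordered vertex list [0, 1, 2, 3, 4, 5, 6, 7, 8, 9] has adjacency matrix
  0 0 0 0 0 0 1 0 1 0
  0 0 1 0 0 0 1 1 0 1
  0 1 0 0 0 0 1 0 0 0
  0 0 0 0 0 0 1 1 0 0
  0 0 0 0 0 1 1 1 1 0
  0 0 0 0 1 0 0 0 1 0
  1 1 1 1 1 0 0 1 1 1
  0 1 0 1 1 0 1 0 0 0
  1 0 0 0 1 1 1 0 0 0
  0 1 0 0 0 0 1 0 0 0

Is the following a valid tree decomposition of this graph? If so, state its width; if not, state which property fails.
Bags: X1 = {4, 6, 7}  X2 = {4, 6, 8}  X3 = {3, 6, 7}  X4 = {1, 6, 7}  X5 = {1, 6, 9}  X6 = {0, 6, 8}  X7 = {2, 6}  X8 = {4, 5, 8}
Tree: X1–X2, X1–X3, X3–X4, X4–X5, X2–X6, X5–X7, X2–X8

No — edge (1,2) lies in no bag.

A tree decomposition must satisfy three properties: every vertex lies in some bag; for every edge, both endpoints lie together in some bag; and for every vertex, the bags containing it form a connected subtree. Here edge (1,2) lies in no bag, so the decomposition is invalid.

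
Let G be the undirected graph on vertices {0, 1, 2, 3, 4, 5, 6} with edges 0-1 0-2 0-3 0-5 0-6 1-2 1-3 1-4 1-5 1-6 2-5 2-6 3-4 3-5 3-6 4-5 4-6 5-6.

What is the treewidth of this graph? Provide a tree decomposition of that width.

Each bag holds 5 vertices, so the decomposition has width 4, which upper-bounds the treewidth. On the other hand G contains the 5-clique {0, 1, 2, 5, 6}. A clique must lie in a single bag of any decomposition, so no decomposition can have width below 4. Therefore the treewidth is 4.

Treewidth 4.
One such decomposition:
Bags: B1 = {1, 3, 4, 5, 6}  B2 = {0, 1, 3, 5, 6}  B3 = {0, 1, 2, 5, 6}
Tree: B1–B2, B2–B3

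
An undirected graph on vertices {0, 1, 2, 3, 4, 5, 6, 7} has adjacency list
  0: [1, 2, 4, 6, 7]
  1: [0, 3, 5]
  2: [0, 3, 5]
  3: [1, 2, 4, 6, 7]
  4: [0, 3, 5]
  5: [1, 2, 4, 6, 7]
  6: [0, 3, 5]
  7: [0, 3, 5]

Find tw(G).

3

A width-3 tree decomposition is:
Bags: B1 = {0, 2, 3, 5}  B2 = {0, 3, 4, 5}  B3 = {0, 1, 3, 5}  B4 = {0, 3, 5, 7}  B5 = {0, 3, 5, 6}
Tree: B1–B2, B2–B3, B3–B4, B4–B5
Each bag holds 4 vertices, so the decomposition has width 3, which upper-bounds the treewidth. For the lower bound: the 4 vertex sets {0,2}, {4,5}, {3}, {1} are disjoint, each induces a connected subgraph, and every pair is joined by at least one edge of G. Contracting each set to a single vertex therefore yields K_{4} as a minor, and since treewidth is minor-monotone, tw(G) ≥ tw(K_{4}) = 3. Combining the bounds, tw(G) = 3.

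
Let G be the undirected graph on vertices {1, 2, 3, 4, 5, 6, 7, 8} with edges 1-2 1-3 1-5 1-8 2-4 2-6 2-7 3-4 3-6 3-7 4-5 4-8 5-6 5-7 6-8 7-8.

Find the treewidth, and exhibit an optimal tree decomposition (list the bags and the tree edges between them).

Treewidth 4.
Bags: B1 = {1, 4, 5, 6, 7}  B2 = {1, 3, 4, 6, 7}  B3 = {1, 2, 4, 6, 7}  B4 = {1, 4, 6, 7, 8}
Tree: B1–B2, B2–B3, B3–B4

Every bag has size at most 5, so the width is 5 − 1 = 4 and tw(G) ≤ 4. For the lower bound: the 5 vertex sets {4,5}, {1,3}, {2,6}, {7}, {8} are disjoint, each induces a connected subgraph, and every pair is joined by at least one edge of G. Contracting each set to a single vertex therefore yields K_{5} as a minor, and since treewidth is minor-monotone, tw(G) ≥ tw(K_{5}) = 4. Combining the bounds, tw(G) = 4.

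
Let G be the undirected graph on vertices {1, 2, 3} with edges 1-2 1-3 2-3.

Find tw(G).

A width-2 tree decomposition is:
Bags: B1 = {1, 2, 3}
Tree: (single bag)
With just one bag of size 3, the width is 3 − 1 = 2, so tw(G) ≤ 2. For the lower bound, the 3 vertices {1, 2, 3} are pairwise adjacent, and any tree decomposition puts a clique entirely inside one bag — forcing width ≥ 2. Hence tw(G) = 2 exactly.

2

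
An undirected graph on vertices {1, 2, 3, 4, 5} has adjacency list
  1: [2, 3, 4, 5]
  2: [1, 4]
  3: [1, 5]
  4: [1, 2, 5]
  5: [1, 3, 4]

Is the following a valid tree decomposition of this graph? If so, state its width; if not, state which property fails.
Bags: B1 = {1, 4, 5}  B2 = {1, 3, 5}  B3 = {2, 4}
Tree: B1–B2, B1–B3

No — edge (1,2) lies in no bag.

A tree decomposition must satisfy three properties: every vertex lies in some bag; for every edge, both endpoints lie together in some bag; and for every vertex, the bags containing it form a connected subtree. Here edge (1,2) lies in no bag, so the decomposition is invalid.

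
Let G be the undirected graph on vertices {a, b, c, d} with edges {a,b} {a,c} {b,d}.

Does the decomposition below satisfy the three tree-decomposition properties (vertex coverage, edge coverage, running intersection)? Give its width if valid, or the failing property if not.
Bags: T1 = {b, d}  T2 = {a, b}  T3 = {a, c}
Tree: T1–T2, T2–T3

Yes; width 1.

Every vertex of G appears in some bag (union = {a, b, c, d}); every edge is covered by a bag; and for each vertex v the set of bags containing v is connected in the bag tree. The decomposition is therefore valid. The largest bag has 2 vertices, so the width is 1.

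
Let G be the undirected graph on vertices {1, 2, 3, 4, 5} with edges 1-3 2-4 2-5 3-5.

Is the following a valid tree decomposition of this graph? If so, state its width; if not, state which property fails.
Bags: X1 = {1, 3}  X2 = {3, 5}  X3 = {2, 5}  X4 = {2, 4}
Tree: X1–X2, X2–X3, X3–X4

Yes; width 1.

Every vertex of G appears in some bag (union = {1, 2, 3, 4, 5}); every edge is covered by a bag; and for each vertex v the set of bags containing v is connected in the bag tree. The decomposition is therefore valid. The largest bag has 2 vertices, so the width is 1.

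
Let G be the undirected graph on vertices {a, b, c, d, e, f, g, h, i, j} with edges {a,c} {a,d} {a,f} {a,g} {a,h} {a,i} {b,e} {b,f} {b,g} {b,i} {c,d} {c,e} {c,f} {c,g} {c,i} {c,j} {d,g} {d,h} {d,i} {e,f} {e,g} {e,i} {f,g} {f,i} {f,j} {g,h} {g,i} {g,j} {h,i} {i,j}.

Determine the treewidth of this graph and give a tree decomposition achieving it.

The largest bag has 5 vertices, giving width 4; this decomposition certifies tw(G) ≤ 4. Conversely, {a, d, g, h, i} is a clique of size 5, and the vertices of any clique must share a bag in every tree decomposition; so some bag has ≥ 5 vertices and tw(G) ≥ 4. Hence tw(G) = 4 exactly.

Treewidth 4.
Bags: B1 = {c, f, g, i, j}  B2 = {c, e, f, g, i}  B3 = {a, c, f, g, i}  B4 = {b, e, f, g, i}  B5 = {a, c, d, g, i}  B6 = {a, d, g, h, i}
Tree: B1–B2, B1–B3, B2–B4, B3–B5, B5–B6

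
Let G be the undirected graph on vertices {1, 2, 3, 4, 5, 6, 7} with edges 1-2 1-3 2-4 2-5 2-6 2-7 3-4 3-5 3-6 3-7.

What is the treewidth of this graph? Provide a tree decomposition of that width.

Treewidth 2.
One such decomposition:
Bags: B1 = {1, 2, 3}  B2 = {2, 3, 4}  B3 = {2, 3, 7}  B4 = {2, 3, 5}  B5 = {2, 3, 6}
Tree: B1–B2, B2–B3, B3–B4, B4–B5

Every bag has size at most 3, so the width is 3 − 1 = 2 and tw(G) ≤ 2. Since 3–1–2–4–3 is a cycle in G, G is not acyclic. Forests are exactly the graphs of treewidth ≤ 1, so tw(G) ≥ 2. Therefore the treewidth is 2.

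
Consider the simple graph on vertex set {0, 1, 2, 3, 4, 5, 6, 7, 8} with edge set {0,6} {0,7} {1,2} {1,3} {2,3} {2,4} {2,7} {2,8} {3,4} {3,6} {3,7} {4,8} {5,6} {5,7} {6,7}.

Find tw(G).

2

A width-2 tree decomposition is:
Bags: B1 = {1, 2, 3}  B2 = {2, 3, 7}  B3 = {2, 3, 4}  B4 = {2, 4, 8}  B5 = {3, 6, 7}  B6 = {5, 6, 7}  B7 = {0, 6, 7}
Tree: B1–B2, B1–B3, B3–B4, B2–B5, B5–B6, B5–B7
The largest bag has 3 vertices, giving width 2; this decomposition certifies tw(G) ≤ 2. Conversely, {0, 6, 7} is a clique of size 3, and the vertices of any clique must share a bag in every tree decomposition; so some bag has ≥ 3 vertices and tw(G) ≥ 2. Combining the bounds, tw(G) = 2.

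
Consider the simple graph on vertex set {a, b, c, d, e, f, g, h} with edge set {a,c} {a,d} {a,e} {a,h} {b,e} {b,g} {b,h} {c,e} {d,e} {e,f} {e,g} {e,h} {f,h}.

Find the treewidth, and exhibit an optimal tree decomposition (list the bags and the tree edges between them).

Treewidth 2.
One such decomposition:
Bags: B1 = {a, d, e}  B2 = {a, e, h}  B3 = {a, c, e}  B4 = {b, e, h}  B5 = {e, f, h}  B6 = {b, e, g}
Tree: B1–B2, B2–B3, B2–B4, B2–B5, B4–B6

The largest bag has 3 vertices, giving width 2; this decomposition certifies tw(G) ≤ 2. On the other hand G contains the 3-clique {a, d, e}. A clique must lie in a single bag of any decomposition, so no decomposition can have width below 2. Hence tw(G) = 2 exactly.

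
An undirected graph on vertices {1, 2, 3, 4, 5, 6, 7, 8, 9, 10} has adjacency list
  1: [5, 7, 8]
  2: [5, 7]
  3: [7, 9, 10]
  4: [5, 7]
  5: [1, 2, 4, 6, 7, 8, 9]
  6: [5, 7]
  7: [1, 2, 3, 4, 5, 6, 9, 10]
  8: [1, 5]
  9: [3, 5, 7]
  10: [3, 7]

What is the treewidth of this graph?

A width-2 tree decomposition is:
Bags: B1 = {5, 7, 9}  B2 = {1, 5, 7}  B3 = {1, 5, 8}  B4 = {4, 5, 7}  B5 = {3, 7, 9}  B6 = {3, 7, 10}  B7 = {5, 6, 7}  B8 = {2, 5, 7}
Tree: B1–B2, B2–B3, B2–B4, B1–B5, B5–B6, B4–B7, B7–B8
Each bag holds 3 vertices, so the decomposition has width 2, which upper-bounds the treewidth. On the other hand G contains the 3-clique {1, 5, 8}. A clique must lie in a single bag of any decomposition, so no decomposition can have width below 2. The upper and lower bounds meet at 2, so that is the treewidth.

2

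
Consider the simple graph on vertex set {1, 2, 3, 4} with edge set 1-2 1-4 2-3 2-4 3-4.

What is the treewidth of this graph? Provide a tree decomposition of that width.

Each bag holds 3 vertices, so the decomposition has width 2, which upper-bounds the treewidth. Conversely, {1, 2, 4} is a clique of size 3, and the vertices of any clique must share a bag in every tree decomposition; so some bag has ≥ 3 vertices and tw(G) ≥ 2. The upper and lower bounds meet at 2, so that is the treewidth.

Treewidth 2.
Bags: B1 = {1, 2, 4}  B2 = {2, 3, 4}
Tree: B1–B2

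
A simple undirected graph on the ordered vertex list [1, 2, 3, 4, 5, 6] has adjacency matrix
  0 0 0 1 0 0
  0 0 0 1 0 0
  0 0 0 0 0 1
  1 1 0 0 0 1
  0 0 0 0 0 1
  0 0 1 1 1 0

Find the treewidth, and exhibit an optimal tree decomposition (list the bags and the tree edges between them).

The largest bag has 2 vertices, giving width 1; this decomposition certifies tw(G) ≤ 1. Since G has at least one edge (e.g. 4–1), it is not an edgeless graph, so tw(G) ≥ 1. Therefore the treewidth is 1.

Treewidth 1.
One such decomposition:
Bags: B1 = {1, 4}  B2 = {4, 6}  B3 = {2, 4}  B4 = {5, 6}  B5 = {3, 6}
Tree: B1–B2, B2–B3, B2–B4, B2–B5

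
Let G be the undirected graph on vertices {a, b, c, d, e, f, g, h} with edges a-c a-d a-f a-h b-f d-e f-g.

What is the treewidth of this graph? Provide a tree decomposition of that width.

Every bag has size at most 2, so the width is 2 − 1 = 1 and tw(G) ≤ 1. Since G has at least one edge (e.g. f–a), it is not an edgeless graph, so tw(G) ≥ 1. Hence tw(G) = 1 exactly.

Treewidth 1.
One optimal decomposition is:
Bags: B1 = {a, f}  B2 = {a, c}  B3 = {a, d}  B4 = {d, e}  B5 = {b, f}  B6 = {a, h}  B7 = {f, g}
Tree: B1–B2, B1–B3, B3–B4, B1–B5, B2–B6, B5–B7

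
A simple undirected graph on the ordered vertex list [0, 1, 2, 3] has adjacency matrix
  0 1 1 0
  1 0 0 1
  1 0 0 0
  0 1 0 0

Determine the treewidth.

1

A width-1 tree decomposition is:
Bags: B1 = {0, 1}  B2 = {0, 2}  B3 = {1, 3}
Tree: B1–B2, B1–B3
The largest bag has 2 vertices, giving width 1; this decomposition certifies tw(G) ≤ 1. Since G has at least one edge (e.g. 0–1), it is not an edgeless graph, so tw(G) ≥ 1. The upper and lower bounds meet at 1, so that is the treewidth.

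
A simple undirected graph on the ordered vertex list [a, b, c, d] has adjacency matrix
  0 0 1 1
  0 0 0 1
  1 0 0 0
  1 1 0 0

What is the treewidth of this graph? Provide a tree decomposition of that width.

Treewidth 1.
Bags: B1 = {a, c}  B2 = {a, d}  B3 = {b, d}
Tree: B1–B2, B2–B3

The largest bag has 2 vertices, giving width 1; this decomposition certifies tw(G) ≤ 1. G has an edge, so its treewidth is at least 1. Combining the bounds, tw(G) = 1.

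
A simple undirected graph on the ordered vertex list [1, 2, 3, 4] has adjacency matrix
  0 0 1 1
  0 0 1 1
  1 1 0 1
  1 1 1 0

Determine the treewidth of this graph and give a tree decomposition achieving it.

Treewidth 2.
Bags: B1 = {1, 3, 4}  B2 = {2, 3, 4}
Tree: B1–B2

Each bag holds 3 vertices, so the decomposition has width 2, which upper-bounds the treewidth. Conversely, {1, 3, 4} is a clique of size 3, and the vertices of any clique must share a bag in every tree decomposition; so some bag has ≥ 3 vertices and tw(G) ≥ 2. Combining the bounds, tw(G) = 2.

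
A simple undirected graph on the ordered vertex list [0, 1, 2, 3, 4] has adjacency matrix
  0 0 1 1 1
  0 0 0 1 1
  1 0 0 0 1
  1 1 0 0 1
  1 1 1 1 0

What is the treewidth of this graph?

A width-2 tree decomposition is:
Bags: B1 = {0, 3, 4}  B2 = {0, 2, 4}  B3 = {1, 3, 4}
Tree: B1–B2, B1–B3
Every bag has size at most 3, so the width is 3 − 1 = 2 and tw(G) ≤ 2. Conversely, {0, 2, 4} is a clique of size 3, and the vertices of any clique must share a bag in every tree decomposition; so some bag has ≥ 3 vertices and tw(G) ≥ 2. Hence tw(G) = 2 exactly.

2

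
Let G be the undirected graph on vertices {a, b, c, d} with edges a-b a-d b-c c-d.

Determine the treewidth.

2

A width-2 tree decomposition is:
Bags: B1 = {b, c, d}  B2 = {a, b, d}
Tree: B1–B2
Each bag holds 3 vertices, so the decomposition has width 2, which upper-bounds the treewidth. Since d–c–b–a–d is a cycle in G, G is not acyclic. Forests are exactly the graphs of treewidth ≤ 1, so tw(G) ≥ 2. Therefore the treewidth is 2.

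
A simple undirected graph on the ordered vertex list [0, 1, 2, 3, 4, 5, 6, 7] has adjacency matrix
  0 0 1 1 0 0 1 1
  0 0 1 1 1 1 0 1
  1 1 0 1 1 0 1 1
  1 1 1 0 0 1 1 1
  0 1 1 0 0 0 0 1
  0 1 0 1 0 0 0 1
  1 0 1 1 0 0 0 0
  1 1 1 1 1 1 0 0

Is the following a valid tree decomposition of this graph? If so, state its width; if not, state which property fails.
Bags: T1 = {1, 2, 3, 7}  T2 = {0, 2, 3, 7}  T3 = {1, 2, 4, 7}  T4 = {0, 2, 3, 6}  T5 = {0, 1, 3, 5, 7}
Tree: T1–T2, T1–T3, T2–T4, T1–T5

No — bags containing vertex 0 are not connected in the tree.

A tree decomposition must satisfy three properties: every vertex lies in some bag; for every edge, both endpoints lie together in some bag; and for every vertex, the bags containing it form a connected subtree. Here bags containing vertex 0 are not connected in the tree, so the decomposition is invalid.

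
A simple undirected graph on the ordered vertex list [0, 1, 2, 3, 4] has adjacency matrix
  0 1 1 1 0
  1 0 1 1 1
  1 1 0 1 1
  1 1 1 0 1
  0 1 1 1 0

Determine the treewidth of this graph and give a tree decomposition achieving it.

Every bag has size at most 4, so the width is 4 − 1 = 3 and tw(G) ≤ 3. Conversely, {0, 1, 2, 3} is a clique of size 4, and the vertices of any clique must share a bag in every tree decomposition; so some bag has ≥ 4 vertices and tw(G) ≥ 3. Combining the bounds, tw(G) = 3.

Treewidth 3.
One optimal decomposition is:
Bags: B1 = {1, 2, 3, 4}  B2 = {0, 1, 2, 3}
Tree: B1–B2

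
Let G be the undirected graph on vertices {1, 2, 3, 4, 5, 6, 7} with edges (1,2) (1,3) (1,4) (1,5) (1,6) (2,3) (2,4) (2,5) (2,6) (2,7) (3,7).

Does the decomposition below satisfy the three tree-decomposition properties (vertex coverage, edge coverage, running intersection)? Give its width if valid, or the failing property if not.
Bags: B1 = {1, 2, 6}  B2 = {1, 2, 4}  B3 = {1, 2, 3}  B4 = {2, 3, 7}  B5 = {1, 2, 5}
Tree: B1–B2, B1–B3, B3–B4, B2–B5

Yes; width 2.

Every vertex of G appears in some bag (union = {1, 2, 3, 4, 5, 6, 7}); every edge is covered by a bag; and for each vertex v the set of bags containing v is connected in the bag tree. The decomposition is therefore valid. The largest bag has 3 vertices, so the width is 2.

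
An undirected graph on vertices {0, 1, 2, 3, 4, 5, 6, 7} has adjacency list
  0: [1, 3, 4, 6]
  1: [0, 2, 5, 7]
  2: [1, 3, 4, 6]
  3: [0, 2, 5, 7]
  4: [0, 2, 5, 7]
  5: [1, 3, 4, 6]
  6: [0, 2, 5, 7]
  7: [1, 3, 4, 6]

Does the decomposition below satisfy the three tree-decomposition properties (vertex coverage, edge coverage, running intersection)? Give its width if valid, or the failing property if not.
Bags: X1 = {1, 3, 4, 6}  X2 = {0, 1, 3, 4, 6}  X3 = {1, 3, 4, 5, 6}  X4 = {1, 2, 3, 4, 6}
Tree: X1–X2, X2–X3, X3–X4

A tree decomposition must satisfy three properties: every vertex lies in some bag; for every edge, both endpoints lie together in some bag; and for every vertex, the bags containing it form a connected subtree. Here vertex 7 appears in no bag, so the decomposition is invalid.

No — vertex 7 appears in no bag.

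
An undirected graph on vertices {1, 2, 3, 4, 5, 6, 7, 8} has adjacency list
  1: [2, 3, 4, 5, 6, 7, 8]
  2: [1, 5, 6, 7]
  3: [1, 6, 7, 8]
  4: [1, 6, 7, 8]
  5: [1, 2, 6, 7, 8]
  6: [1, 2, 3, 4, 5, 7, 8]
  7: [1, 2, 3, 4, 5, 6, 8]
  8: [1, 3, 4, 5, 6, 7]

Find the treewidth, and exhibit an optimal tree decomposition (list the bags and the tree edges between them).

Treewidth 4.
Bags: B1 = {1, 3, 6, 7, 8}  B2 = {1, 5, 6, 7, 8}  B3 = {1, 4, 6, 7, 8}  B4 = {1, 2, 5, 6, 7}
Tree: B1–B2, B1–B3, B2–B4

Every bag has size at most 5, so the width is 5 − 1 = 4 and tw(G) ≤ 4. On the other hand G contains the 5-clique {1, 3, 6, 7, 8}. A clique must lie in a single bag of any decomposition, so no decomposition can have width below 4. The upper and lower bounds meet at 4, so that is the treewidth.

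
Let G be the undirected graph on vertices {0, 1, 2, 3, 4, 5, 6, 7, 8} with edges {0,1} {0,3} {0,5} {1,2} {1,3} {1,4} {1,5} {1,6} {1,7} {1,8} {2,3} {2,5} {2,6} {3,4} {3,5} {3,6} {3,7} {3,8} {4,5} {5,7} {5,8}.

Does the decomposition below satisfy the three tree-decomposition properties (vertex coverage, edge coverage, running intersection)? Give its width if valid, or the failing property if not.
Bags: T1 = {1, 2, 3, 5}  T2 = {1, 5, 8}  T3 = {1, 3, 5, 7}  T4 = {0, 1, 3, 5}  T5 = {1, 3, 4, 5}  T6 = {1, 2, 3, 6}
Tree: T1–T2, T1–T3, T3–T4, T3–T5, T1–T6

A tree decomposition must satisfy three properties: every vertex lies in some bag; for every edge, both endpoints lie together in some bag; and for every vertex, the bags containing it form a connected subtree. Here edge (3,8) lies in no bag, so the decomposition is invalid.

No — edge (3,8) lies in no bag.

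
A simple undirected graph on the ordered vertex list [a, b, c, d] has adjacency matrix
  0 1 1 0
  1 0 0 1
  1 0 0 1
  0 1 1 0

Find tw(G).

A width-2 tree decomposition is:
Bags: B1 = {a, c, d}  B2 = {a, b, d}
Tree: B1–B2
The largest bag has 3 vertices, giving width 2; this decomposition certifies tw(G) ≤ 2. For the lower bound, G contains the cycle d–c–a–b–d, so G is not a forest; only forests have treewidth ≤ 1, hence tw(G) ≥ 2. Therefore the treewidth is 2.

2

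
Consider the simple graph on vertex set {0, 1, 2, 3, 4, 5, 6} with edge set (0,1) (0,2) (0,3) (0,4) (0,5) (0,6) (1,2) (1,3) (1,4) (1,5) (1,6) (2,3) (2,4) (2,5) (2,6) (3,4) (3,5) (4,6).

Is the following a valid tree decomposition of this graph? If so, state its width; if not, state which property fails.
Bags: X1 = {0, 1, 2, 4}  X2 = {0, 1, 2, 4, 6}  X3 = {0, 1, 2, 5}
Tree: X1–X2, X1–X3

No — vertex 3 appears in no bag.

A tree decomposition must satisfy three properties: every vertex lies in some bag; for every edge, both endpoints lie together in some bag; and for every vertex, the bags containing it form a connected subtree. Here vertex 3 appears in no bag, so the decomposition is invalid.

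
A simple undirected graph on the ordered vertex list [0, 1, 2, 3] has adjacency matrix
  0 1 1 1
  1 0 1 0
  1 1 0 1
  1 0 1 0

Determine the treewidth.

2

A width-2 tree decomposition is:
Bags: B1 = {0, 1, 2}  B2 = {0, 2, 3}
Tree: B1–B2
The largest bag has 3 vertices, giving width 2; this decomposition certifies tw(G) ≤ 2. On the other hand G contains the 3-clique {0, 1, 2}. A clique must lie in a single bag of any decomposition, so no decomposition can have width below 2. The upper and lower bounds meet at 2, so that is the treewidth.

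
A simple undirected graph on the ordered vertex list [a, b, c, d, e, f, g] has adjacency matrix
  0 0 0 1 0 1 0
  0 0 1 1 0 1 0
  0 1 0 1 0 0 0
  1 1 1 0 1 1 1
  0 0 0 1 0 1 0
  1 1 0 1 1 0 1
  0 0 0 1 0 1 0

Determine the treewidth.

A width-2 tree decomposition is:
Bags: B1 = {a, d, f}  B2 = {d, f, g}  B3 = {b, d, f}  B4 = {b, c, d}  B5 = {d, e, f}
Tree: B1–B2, B2–B3, B3–B4, B2–B5
Each bag holds 3 vertices, so the decomposition has width 2, which upper-bounds the treewidth. Conversely, {b, c, d} is a clique of size 3, and the vertices of any clique must share a bag in every tree decomposition; so some bag has ≥ 3 vertices and tw(G) ≥ 2. Combining the bounds, tw(G) = 2.

2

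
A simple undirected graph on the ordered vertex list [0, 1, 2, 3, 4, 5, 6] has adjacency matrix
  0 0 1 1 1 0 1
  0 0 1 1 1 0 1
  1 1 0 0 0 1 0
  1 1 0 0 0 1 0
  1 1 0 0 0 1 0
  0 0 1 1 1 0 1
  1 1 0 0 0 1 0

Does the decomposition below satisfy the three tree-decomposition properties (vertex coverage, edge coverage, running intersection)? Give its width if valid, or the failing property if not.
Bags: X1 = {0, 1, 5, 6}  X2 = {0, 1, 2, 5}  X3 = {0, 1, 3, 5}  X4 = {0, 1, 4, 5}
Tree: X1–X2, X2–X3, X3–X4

Yes; width 3.

Every vertex of G appears in some bag (union = {0, 1, 2, 3, 4, 5, 6}); every edge is covered by a bag; and for each vertex v the set of bags containing v is connected in the bag tree. The decomposition is therefore valid. The largest bag has 4 vertices, so the width is 3.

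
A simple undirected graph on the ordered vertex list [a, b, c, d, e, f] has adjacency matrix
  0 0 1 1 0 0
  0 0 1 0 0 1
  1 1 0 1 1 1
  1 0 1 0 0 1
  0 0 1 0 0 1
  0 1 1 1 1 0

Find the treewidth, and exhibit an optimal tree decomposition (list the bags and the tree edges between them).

Treewidth 2.
One such decomposition:
Bags: B1 = {b, c, f}  B2 = {c, e, f}  B3 = {c, d, f}  B4 = {a, c, d}
Tree: B1–B2, B2–B3, B3–B4

The largest bag has 3 vertices, giving width 2; this decomposition certifies tw(G) ≤ 2. On the other hand G contains the 3-clique {a, c, d}. A clique must lie in a single bag of any decomposition, so no decomposition can have width below 2. Therefore the treewidth is 2.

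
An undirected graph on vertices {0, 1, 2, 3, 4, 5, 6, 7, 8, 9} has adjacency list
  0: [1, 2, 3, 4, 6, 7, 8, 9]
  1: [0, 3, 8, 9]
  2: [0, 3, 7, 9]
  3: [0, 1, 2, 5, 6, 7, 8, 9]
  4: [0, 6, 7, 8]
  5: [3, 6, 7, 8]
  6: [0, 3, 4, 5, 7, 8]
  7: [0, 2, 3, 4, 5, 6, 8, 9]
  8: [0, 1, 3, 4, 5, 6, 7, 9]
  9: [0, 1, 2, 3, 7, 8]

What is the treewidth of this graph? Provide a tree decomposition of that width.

Treewidth 4.
One optimal decomposition is:
Bags: B1 = {0, 3, 7, 8, 9}  B2 = {0, 2, 3, 7, 9}  B3 = {0, 3, 6, 7, 8}  B4 = {0, 1, 3, 8, 9}  B5 = {3, 5, 6, 7, 8}  B6 = {0, 4, 6, 7, 8}
Tree: B1–B2, B1–B3, B1–B4, B3–B5, B3–B6

Every bag has size at most 5, so the width is 5 − 1 = 4 and tw(G) ≤ 4. For the lower bound, the 5 vertices {0, 1, 3, 8, 9} are pairwise adjacent, and any tree decomposition puts a clique entirely inside one bag — forcing width ≥ 4. The upper and lower bounds meet at 4, so that is the treewidth.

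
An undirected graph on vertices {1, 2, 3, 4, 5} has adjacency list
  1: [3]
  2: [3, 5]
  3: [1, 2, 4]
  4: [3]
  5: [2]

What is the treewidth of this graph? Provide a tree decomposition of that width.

Every bag has size at most 2, so the width is 2 − 1 = 1 and tw(G) ≤ 1. G has an edge, so its treewidth is at least 1. Therefore the treewidth is 1.

Treewidth 1.
One such decomposition:
Bags: B1 = {2, 3}  B2 = {3, 4}  B3 = {2, 5}  B4 = {1, 3}
Tree: B1–B2, B1–B3, B2–B4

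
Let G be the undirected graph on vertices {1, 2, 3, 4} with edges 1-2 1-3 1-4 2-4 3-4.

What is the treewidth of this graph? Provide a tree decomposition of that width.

Each bag holds 3 vertices, so the decomposition has width 2, which upper-bounds the treewidth. On the other hand G contains the 3-clique {1, 2, 4}. A clique must lie in a single bag of any decomposition, so no decomposition can have width below 2. Combining the bounds, tw(G) = 2.

Treewidth 2.
Bags: B1 = {1, 2, 4}  B2 = {1, 3, 4}
Tree: B1–B2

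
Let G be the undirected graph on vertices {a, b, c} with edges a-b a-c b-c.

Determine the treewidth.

A width-2 tree decomposition is:
Bags: B1 = {a, b, c}
Tree: (single bag)
With just one bag of size 3, the width is 3 − 1 = 2, so tw(G) ≤ 2. On the other hand G contains the 3-clique {a, b, c}. A clique must lie in a single bag of any decomposition, so no decomposition can have width below 2. Combining the bounds, tw(G) = 2.

2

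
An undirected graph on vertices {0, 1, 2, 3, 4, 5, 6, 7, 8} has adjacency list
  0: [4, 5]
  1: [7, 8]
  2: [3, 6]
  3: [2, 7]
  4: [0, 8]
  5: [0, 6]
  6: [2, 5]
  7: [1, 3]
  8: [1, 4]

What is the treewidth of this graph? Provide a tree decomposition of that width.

Each bag holds 3 vertices, so the decomposition has width 2, which upper-bounds the treewidth. For the lower bound, G contains the cycle 0–5–6–2–3–7–1–8–4–0, so G is not a forest; only forests have treewidth ≤ 1, hence tw(G) ≥ 2. The upper and lower bounds meet at 2, so that is the treewidth.

Treewidth 2.
One such decomposition:
Bags: B1 = {0, 5, 6}  B2 = {0, 2, 6}  B3 = {0, 2, 3}  B4 = {0, 3, 7}  B5 = {0, 1, 7}  B6 = {0, 1, 8}  B7 = {0, 4, 8}
Tree: B1–B2, B2–B3, B3–B4, B4–B5, B5–B6, B6–B7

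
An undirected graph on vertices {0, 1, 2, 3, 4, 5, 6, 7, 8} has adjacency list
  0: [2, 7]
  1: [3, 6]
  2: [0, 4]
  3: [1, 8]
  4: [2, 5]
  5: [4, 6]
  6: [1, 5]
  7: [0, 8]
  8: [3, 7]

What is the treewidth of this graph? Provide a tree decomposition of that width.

Treewidth 2.
Bags: B1 = {2, 4, 5}  B2 = {2, 5, 6}  B3 = {1, 2, 6}  B4 = {1, 2, 3}  B5 = {2, 3, 8}  B6 = {2, 7, 8}  B7 = {0, 2, 7}
Tree: B1–B2, B2–B3, B3–B4, B4–B5, B5–B6, B6–B7

Every bag has size at most 3, so the width is 3 − 1 = 2 and tw(G) ≤ 2. The edges 2–4–5–6–1–3–8–7–0–2 form a cycle, so G is not a tree and its treewidth is at least 2. Hence tw(G) = 2 exactly.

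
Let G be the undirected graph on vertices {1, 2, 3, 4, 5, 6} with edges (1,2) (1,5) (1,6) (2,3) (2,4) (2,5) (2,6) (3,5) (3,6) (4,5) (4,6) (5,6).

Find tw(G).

A width-3 tree decomposition is:
Bags: B1 = {1, 2, 5, 6}  B2 = {2, 3, 5, 6}  B3 = {2, 4, 5, 6}
Tree: B1–B2, B2–B3
Each bag holds 4 vertices, so the decomposition has width 3, which upper-bounds the treewidth. Conversely, {1, 2, 5, 6} is a clique of size 4, and the vertices of any clique must share a bag in every tree decomposition; so some bag has ≥ 4 vertices and tw(G) ≥ 3. Combining the bounds, tw(G) = 3.

3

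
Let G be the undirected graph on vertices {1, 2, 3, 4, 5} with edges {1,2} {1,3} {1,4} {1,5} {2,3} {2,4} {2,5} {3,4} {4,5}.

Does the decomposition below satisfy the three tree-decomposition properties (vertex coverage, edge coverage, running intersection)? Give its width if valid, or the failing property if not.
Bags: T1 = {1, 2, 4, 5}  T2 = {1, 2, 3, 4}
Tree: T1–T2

Yes; width 3.

Vertex coverage: the bags together contain {1, 2, 3, 4, 5}, the full vertex set. Edge coverage: each edge of G has both endpoints in at least one bag. Running intersection: for every vertex, the bags containing it form a connected subtree. All three properties hold, so this is a valid tree decomposition of width max|bag| − 1 = 3, and hence tw(G) ≤ 3.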